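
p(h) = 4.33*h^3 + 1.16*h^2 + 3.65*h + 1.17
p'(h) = 12.99*h^2 + 2.32*h + 3.65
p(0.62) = 4.91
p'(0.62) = 10.08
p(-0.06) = 0.95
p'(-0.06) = 3.56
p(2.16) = 58.10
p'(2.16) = 69.27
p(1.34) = 18.56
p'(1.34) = 30.08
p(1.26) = 16.27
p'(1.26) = 27.20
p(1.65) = 29.80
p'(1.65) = 42.84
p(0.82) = 7.33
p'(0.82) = 14.29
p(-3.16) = -135.41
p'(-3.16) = 126.03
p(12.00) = 7694.25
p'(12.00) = 1902.05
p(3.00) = 139.47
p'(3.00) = 127.52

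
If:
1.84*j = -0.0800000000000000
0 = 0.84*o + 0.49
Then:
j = -0.04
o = -0.58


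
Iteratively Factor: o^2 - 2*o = (o - 2)*(o)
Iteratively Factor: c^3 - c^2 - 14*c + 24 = (c - 2)*(c^2 + c - 12) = (c - 3)*(c - 2)*(c + 4)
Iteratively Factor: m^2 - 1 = (m + 1)*(m - 1)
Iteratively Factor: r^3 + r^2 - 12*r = (r)*(r^2 + r - 12) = r*(r + 4)*(r - 3)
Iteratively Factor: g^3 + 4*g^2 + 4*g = (g + 2)*(g^2 + 2*g) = g*(g + 2)*(g + 2)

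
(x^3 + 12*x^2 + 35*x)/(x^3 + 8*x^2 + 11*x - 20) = x*(x + 7)/(x^2 + 3*x - 4)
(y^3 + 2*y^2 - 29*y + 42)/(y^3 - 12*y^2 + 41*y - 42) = (y + 7)/(y - 7)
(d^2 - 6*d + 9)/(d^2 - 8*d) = (d^2 - 6*d + 9)/(d*(d - 8))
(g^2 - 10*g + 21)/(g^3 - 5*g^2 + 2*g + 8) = (g^2 - 10*g + 21)/(g^3 - 5*g^2 + 2*g + 8)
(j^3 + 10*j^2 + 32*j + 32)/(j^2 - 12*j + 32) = (j^3 + 10*j^2 + 32*j + 32)/(j^2 - 12*j + 32)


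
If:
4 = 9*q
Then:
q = 4/9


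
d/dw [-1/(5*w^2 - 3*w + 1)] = (10*w - 3)/(5*w^2 - 3*w + 1)^2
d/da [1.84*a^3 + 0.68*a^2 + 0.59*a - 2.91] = 5.52*a^2 + 1.36*a + 0.59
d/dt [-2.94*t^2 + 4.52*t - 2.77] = 4.52 - 5.88*t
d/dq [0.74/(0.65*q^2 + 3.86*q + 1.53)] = (-0.962*q - 2.8564)/(0.65*q^2 + 3.86*q + 1.53)^2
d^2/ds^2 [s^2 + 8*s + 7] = 2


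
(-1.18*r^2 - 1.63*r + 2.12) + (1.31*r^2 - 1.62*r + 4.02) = 0.13*r^2 - 3.25*r + 6.14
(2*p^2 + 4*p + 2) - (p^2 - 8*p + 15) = p^2 + 12*p - 13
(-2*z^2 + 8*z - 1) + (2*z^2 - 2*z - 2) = 6*z - 3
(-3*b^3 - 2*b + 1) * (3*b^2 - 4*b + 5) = -9*b^5 + 12*b^4 - 21*b^3 + 11*b^2 - 14*b + 5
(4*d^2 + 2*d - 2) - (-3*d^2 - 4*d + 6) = 7*d^2 + 6*d - 8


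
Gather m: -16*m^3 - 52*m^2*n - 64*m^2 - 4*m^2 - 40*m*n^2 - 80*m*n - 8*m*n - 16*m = -16*m^3 + m^2*(-52*n - 68) + m*(-40*n^2 - 88*n - 16)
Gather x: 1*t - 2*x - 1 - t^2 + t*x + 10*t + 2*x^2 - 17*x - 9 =-t^2 + 11*t + 2*x^2 + x*(t - 19) - 10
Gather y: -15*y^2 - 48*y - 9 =-15*y^2 - 48*y - 9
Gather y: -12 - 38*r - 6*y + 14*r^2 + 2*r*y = 14*r^2 - 38*r + y*(2*r - 6) - 12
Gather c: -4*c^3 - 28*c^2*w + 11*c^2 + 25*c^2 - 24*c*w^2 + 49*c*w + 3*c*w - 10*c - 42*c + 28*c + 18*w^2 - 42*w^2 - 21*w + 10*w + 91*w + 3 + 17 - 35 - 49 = -4*c^3 + c^2*(36 - 28*w) + c*(-24*w^2 + 52*w - 24) - 24*w^2 + 80*w - 64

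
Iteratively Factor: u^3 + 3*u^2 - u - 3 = (u + 3)*(u^2 - 1) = (u - 1)*(u + 3)*(u + 1)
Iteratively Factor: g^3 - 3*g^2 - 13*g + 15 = (g - 1)*(g^2 - 2*g - 15) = (g - 1)*(g + 3)*(g - 5)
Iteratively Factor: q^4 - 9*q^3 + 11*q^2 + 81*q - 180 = (q + 3)*(q^3 - 12*q^2 + 47*q - 60) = (q - 4)*(q + 3)*(q^2 - 8*q + 15) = (q - 5)*(q - 4)*(q + 3)*(q - 3)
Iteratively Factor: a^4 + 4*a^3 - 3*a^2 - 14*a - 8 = (a - 2)*(a^3 + 6*a^2 + 9*a + 4) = (a - 2)*(a + 4)*(a^2 + 2*a + 1) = (a - 2)*(a + 1)*(a + 4)*(a + 1)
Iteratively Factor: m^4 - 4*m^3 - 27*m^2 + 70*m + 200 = (m + 2)*(m^3 - 6*m^2 - 15*m + 100) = (m - 5)*(m + 2)*(m^2 - m - 20) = (m - 5)^2*(m + 2)*(m + 4)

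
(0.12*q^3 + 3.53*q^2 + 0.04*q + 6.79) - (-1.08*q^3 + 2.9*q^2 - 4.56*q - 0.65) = 1.2*q^3 + 0.63*q^2 + 4.6*q + 7.44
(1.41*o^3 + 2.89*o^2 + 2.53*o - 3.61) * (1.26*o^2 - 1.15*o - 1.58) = 1.7766*o^5 + 2.0199*o^4 - 2.3635*o^3 - 12.0243*o^2 + 0.1541*o + 5.7038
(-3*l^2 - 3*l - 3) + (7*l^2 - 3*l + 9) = 4*l^2 - 6*l + 6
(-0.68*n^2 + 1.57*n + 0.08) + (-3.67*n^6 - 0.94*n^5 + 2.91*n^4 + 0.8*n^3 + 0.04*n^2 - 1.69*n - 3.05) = -3.67*n^6 - 0.94*n^5 + 2.91*n^4 + 0.8*n^3 - 0.64*n^2 - 0.12*n - 2.97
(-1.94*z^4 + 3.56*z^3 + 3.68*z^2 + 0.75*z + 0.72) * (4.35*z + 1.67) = -8.439*z^5 + 12.2462*z^4 + 21.9532*z^3 + 9.4081*z^2 + 4.3845*z + 1.2024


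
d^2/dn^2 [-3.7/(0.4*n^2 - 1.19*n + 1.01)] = (1.184*n^2 - 3.5224*n - 3.7*(0.8*n - 1.19)*(1.6*n - 2.38) + 2.9896)/(0.4*n^2 - 1.19*n + 1.01)^3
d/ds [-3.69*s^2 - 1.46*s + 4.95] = -7.38*s - 1.46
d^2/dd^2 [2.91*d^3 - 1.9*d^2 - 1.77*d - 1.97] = 17.46*d - 3.8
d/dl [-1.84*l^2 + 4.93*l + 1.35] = 4.93 - 3.68*l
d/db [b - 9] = 1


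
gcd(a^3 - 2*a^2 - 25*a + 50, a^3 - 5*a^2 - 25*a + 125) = a^2 - 25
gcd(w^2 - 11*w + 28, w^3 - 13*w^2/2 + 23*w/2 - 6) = w - 4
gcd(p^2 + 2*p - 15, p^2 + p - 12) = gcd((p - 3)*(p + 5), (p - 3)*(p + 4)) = p - 3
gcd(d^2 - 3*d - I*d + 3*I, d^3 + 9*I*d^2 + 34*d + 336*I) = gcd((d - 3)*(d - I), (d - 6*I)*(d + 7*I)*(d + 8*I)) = 1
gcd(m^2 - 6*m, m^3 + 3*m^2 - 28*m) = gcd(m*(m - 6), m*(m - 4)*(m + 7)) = m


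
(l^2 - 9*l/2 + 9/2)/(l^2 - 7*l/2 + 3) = (l - 3)/(l - 2)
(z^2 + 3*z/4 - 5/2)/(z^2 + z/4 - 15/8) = 2*(z + 2)/(2*z + 3)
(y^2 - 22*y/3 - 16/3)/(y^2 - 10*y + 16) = (y + 2/3)/(y - 2)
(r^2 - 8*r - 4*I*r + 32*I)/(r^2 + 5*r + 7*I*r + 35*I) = (r^2 - 4*r*(2 + I) + 32*I)/(r^2 + r*(5 + 7*I) + 35*I)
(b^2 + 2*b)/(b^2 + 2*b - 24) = b*(b + 2)/(b^2 + 2*b - 24)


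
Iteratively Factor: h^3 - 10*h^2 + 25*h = (h)*(h^2 - 10*h + 25) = h*(h - 5)*(h - 5)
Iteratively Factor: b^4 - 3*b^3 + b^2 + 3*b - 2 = (b - 2)*(b^3 - b^2 - b + 1) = (b - 2)*(b - 1)*(b^2 - 1) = (b - 2)*(b - 1)^2*(b + 1)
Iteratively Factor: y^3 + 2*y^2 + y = (y + 1)*(y^2 + y) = y*(y + 1)*(y + 1)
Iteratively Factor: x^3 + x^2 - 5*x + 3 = (x + 3)*(x^2 - 2*x + 1) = (x - 1)*(x + 3)*(x - 1)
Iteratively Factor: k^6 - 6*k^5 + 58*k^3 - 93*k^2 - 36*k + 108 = (k + 3)*(k^5 - 9*k^4 + 27*k^3 - 23*k^2 - 24*k + 36) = (k - 3)*(k + 3)*(k^4 - 6*k^3 + 9*k^2 + 4*k - 12) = (k - 3)*(k + 1)*(k + 3)*(k^3 - 7*k^2 + 16*k - 12) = (k - 3)^2*(k + 1)*(k + 3)*(k^2 - 4*k + 4) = (k - 3)^2*(k - 2)*(k + 1)*(k + 3)*(k - 2)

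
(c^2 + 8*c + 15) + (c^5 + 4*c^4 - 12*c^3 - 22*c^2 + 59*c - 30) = c^5 + 4*c^4 - 12*c^3 - 21*c^2 + 67*c - 15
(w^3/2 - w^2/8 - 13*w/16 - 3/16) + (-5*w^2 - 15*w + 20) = w^3/2 - 41*w^2/8 - 253*w/16 + 317/16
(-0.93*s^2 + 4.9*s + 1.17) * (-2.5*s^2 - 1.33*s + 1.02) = 2.325*s^4 - 11.0131*s^3 - 10.3906*s^2 + 3.4419*s + 1.1934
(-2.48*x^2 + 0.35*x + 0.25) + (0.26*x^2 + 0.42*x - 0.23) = -2.22*x^2 + 0.77*x + 0.02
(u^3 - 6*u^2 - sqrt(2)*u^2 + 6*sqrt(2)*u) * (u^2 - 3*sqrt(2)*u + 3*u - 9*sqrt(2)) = u^5 - 4*sqrt(2)*u^4 - 3*u^4 - 12*u^3 + 12*sqrt(2)*u^3 - 18*u^2 + 72*sqrt(2)*u^2 - 108*u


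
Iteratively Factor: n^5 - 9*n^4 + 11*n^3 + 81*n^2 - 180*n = (n - 3)*(n^4 - 6*n^3 - 7*n^2 + 60*n) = (n - 3)*(n + 3)*(n^3 - 9*n^2 + 20*n) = n*(n - 3)*(n + 3)*(n^2 - 9*n + 20) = n*(n - 4)*(n - 3)*(n + 3)*(n - 5)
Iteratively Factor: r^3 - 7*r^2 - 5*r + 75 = (r - 5)*(r^2 - 2*r - 15) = (r - 5)*(r + 3)*(r - 5)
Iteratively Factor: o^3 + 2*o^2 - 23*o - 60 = (o - 5)*(o^2 + 7*o + 12) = (o - 5)*(o + 3)*(o + 4)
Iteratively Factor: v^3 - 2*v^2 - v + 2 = (v + 1)*(v^2 - 3*v + 2) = (v - 1)*(v + 1)*(v - 2)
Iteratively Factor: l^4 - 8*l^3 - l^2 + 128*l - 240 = (l - 5)*(l^3 - 3*l^2 - 16*l + 48) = (l - 5)*(l - 4)*(l^2 + l - 12) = (l - 5)*(l - 4)*(l + 4)*(l - 3)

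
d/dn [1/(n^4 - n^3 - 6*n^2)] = (-4*n^2 + 3*n + 12)/(n^3*(-n^2 + n + 6)^2)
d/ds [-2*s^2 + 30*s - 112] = 30 - 4*s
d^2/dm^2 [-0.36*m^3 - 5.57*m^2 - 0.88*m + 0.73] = -2.16*m - 11.14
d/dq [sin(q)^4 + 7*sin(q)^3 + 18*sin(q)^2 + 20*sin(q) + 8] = (sin(q) + 2)^2*(4*sin(q) + 5)*cos(q)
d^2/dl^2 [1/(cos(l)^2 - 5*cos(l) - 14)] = (4*sin(l)^4 - 83*sin(l)^2 - 205*cos(l)/4 - 15*cos(3*l)/4 + 1)/(sin(l)^2 + 5*cos(l) + 13)^3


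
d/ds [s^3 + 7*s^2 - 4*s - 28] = 3*s^2 + 14*s - 4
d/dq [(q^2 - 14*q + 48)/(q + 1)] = (q^2 + 2*q - 62)/(q^2 + 2*q + 1)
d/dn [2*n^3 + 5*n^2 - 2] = 2*n*(3*n + 5)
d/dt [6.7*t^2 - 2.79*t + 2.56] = 13.4*t - 2.79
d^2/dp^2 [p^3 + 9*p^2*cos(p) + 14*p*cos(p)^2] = -9*p^2*cos(p) - 36*p*sin(p) - 28*p*cos(2*p) + 6*p - 28*sin(2*p) + 18*cos(p)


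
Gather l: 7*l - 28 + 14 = 7*l - 14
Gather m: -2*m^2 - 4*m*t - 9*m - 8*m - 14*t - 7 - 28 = -2*m^2 + m*(-4*t - 17) - 14*t - 35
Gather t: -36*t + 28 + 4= 32 - 36*t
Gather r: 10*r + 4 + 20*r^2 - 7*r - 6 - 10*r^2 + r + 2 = 10*r^2 + 4*r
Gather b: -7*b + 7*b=0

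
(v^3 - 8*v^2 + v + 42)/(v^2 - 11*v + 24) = (v^2 - 5*v - 14)/(v - 8)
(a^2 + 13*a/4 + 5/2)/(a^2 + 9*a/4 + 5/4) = (a + 2)/(a + 1)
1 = 1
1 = 1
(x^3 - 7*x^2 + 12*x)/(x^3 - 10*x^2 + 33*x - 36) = x/(x - 3)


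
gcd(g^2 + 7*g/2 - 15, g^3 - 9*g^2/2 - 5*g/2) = 1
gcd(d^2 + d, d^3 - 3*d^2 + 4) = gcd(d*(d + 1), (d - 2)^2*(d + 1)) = d + 1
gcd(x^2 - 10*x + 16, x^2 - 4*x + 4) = x - 2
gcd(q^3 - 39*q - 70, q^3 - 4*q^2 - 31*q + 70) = q^2 - 2*q - 35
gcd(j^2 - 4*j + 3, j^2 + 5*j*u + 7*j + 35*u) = 1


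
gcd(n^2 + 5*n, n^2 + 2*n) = n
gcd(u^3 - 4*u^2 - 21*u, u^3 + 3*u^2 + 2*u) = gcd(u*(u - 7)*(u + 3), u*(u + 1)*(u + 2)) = u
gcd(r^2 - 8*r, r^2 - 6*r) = r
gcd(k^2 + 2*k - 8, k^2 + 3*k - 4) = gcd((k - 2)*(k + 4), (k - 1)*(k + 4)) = k + 4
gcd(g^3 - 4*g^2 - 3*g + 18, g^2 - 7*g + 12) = g - 3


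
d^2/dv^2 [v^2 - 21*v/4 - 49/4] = 2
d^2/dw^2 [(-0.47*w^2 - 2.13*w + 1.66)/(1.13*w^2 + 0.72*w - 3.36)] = (-4.67481*w^3 + 2.010948*w^2 - 40.419648*w - 6.591552)/(1.442897*w^6 + 2.758104*w^5 - 11.113776*w^4 - 16.028928*w^3 + 33.046272*w^2 + 24.385536*w - 37.933056)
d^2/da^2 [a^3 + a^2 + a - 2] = 6*a + 2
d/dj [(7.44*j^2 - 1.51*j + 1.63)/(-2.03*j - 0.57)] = (-15.1032*j^2 - 8.4816*j + 4.1696)/(4.1209*j^2 + 2.3142*j + 0.3249)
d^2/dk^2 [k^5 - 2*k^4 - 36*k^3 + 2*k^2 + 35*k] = 20*k^3 - 24*k^2 - 216*k + 4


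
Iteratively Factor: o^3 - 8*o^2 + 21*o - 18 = (o - 2)*(o^2 - 6*o + 9) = (o - 3)*(o - 2)*(o - 3)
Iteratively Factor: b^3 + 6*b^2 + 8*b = (b + 2)*(b^2 + 4*b) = b*(b + 2)*(b + 4)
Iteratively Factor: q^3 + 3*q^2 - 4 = (q - 1)*(q^2 + 4*q + 4) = (q - 1)*(q + 2)*(q + 2)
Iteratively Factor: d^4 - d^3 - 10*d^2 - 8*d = (d + 2)*(d^3 - 3*d^2 - 4*d) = d*(d + 2)*(d^2 - 3*d - 4) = d*(d - 4)*(d + 2)*(d + 1)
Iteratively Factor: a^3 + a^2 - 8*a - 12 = (a - 3)*(a^2 + 4*a + 4) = (a - 3)*(a + 2)*(a + 2)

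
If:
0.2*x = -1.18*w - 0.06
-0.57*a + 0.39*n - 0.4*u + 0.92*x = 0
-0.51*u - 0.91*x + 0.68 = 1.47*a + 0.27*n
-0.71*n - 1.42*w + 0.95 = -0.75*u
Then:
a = 1.75151448414711*x + 0.955662500976567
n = -4.41161699621029*x - 0.0394866782024551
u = -4.49723471121466*x - 1.400318575139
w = -0.169491525423729*x - 0.0508474576271186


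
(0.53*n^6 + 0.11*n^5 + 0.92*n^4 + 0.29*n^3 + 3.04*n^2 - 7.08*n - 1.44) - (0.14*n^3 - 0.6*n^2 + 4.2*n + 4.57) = 0.53*n^6 + 0.11*n^5 + 0.92*n^4 + 0.15*n^3 + 3.64*n^2 - 11.28*n - 6.01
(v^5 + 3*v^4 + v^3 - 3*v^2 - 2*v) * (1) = v^5 + 3*v^4 + v^3 - 3*v^2 - 2*v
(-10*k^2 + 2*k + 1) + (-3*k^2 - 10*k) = -13*k^2 - 8*k + 1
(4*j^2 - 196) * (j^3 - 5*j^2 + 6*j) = 4*j^5 - 20*j^4 - 172*j^3 + 980*j^2 - 1176*j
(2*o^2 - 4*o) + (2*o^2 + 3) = 4*o^2 - 4*o + 3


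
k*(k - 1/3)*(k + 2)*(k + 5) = k^4 + 20*k^3/3 + 23*k^2/3 - 10*k/3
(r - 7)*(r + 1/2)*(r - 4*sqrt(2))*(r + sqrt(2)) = r^4 - 13*r^3/2 - 3*sqrt(2)*r^3 - 23*r^2/2 + 39*sqrt(2)*r^2/2 + 21*sqrt(2)*r/2 + 52*r + 28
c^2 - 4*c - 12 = (c - 6)*(c + 2)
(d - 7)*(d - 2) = d^2 - 9*d + 14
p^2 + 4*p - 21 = (p - 3)*(p + 7)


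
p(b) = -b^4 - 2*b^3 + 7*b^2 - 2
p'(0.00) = 0.00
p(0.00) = -2.00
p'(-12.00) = 5880.00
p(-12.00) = -16274.00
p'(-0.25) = -3.81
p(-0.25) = -1.54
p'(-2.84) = 3.47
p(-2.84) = 35.22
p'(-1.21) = -18.64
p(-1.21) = 9.65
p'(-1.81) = -21.28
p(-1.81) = 22.06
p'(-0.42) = -6.64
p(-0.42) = -0.65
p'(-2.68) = -3.62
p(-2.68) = 35.19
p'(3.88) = -269.65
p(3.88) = -240.08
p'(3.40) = -178.98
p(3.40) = -133.32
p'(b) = -4*b^3 - 6*b^2 + 14*b = 2*b*(-2*b^2 - 3*b + 7)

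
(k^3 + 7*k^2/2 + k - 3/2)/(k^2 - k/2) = k + 4 + 3/k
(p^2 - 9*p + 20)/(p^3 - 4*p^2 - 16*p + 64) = (p - 5)/(p^2 - 16)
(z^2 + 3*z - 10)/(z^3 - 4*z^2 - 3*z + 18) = (z^2 + 3*z - 10)/(z^3 - 4*z^2 - 3*z + 18)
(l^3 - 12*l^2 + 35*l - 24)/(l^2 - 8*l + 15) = (l^2 - 9*l + 8)/(l - 5)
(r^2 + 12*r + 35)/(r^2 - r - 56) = (r + 5)/(r - 8)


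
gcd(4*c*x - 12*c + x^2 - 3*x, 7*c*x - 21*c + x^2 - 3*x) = x - 3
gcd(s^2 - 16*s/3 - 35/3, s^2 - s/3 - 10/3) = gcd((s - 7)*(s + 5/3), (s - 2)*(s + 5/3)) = s + 5/3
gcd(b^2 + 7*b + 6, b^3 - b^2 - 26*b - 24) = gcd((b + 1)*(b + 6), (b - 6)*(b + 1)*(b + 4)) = b + 1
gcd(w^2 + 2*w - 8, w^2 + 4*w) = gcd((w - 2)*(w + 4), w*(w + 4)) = w + 4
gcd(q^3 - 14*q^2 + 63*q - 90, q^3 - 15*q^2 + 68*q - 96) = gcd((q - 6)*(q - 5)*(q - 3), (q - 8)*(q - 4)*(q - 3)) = q - 3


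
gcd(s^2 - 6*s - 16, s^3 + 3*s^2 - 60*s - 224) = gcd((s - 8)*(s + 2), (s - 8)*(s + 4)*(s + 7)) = s - 8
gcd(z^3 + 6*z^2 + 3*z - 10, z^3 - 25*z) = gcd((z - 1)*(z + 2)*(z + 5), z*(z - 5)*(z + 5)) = z + 5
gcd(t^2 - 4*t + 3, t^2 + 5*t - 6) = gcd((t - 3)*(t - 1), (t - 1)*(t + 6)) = t - 1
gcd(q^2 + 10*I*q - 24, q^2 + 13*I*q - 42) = q + 6*I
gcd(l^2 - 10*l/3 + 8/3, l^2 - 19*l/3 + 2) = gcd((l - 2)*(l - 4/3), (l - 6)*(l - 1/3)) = 1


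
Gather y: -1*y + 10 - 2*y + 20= 30 - 3*y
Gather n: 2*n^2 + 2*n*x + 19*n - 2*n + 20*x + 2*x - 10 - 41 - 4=2*n^2 + n*(2*x + 17) + 22*x - 55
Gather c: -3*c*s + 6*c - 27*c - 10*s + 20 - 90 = c*(-3*s - 21) - 10*s - 70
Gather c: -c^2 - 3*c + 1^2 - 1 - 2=-c^2 - 3*c - 2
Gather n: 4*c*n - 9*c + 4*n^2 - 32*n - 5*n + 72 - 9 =-9*c + 4*n^2 + n*(4*c - 37) + 63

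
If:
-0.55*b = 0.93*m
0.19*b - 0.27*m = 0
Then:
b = 0.00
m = 0.00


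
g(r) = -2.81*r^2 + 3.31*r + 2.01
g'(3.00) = -13.55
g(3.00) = -13.35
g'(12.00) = -64.13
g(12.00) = -362.91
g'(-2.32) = 16.35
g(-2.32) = -20.79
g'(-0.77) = 7.64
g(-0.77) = -2.20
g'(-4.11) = 26.41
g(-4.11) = -59.06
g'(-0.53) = 6.29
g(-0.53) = -0.53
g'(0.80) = -1.19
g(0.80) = 2.86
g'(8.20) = -42.77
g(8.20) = -159.79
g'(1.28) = -3.88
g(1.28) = 1.64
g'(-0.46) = 5.90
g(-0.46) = -0.11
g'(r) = 3.31 - 5.62*r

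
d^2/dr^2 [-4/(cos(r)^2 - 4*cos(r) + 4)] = 8*(2*cos(r) + cos(2*r) - 2)/(cos(r) - 2)^4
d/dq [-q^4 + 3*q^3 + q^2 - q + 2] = -4*q^3 + 9*q^2 + 2*q - 1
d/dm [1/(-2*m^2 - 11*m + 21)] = (4*m + 11)/(2*m^2 + 11*m - 21)^2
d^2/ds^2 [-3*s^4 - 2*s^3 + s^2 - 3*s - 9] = -36*s^2 - 12*s + 2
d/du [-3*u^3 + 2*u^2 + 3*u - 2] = -9*u^2 + 4*u + 3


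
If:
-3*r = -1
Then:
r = 1/3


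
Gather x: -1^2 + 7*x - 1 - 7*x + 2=0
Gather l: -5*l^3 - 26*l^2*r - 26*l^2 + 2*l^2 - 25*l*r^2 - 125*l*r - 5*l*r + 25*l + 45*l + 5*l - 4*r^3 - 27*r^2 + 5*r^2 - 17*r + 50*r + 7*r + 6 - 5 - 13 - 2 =-5*l^3 + l^2*(-26*r - 24) + l*(-25*r^2 - 130*r + 75) - 4*r^3 - 22*r^2 + 40*r - 14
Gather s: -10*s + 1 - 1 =-10*s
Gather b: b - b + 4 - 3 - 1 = 0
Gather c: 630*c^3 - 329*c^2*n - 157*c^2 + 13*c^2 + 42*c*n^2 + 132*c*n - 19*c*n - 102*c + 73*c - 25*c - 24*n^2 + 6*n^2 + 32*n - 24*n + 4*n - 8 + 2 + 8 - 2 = 630*c^3 + c^2*(-329*n - 144) + c*(42*n^2 + 113*n - 54) - 18*n^2 + 12*n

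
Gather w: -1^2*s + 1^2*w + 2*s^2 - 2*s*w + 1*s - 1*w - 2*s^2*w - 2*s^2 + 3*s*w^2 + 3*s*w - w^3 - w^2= -w^3 + w^2*(3*s - 1) + w*(-2*s^2 + s)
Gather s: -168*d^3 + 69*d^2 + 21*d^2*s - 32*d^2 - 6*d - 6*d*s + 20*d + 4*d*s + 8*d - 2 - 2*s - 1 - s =-168*d^3 + 37*d^2 + 22*d + s*(21*d^2 - 2*d - 3) - 3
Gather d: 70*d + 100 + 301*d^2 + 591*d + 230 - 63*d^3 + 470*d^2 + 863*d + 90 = -63*d^3 + 771*d^2 + 1524*d + 420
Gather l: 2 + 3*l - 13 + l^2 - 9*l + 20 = l^2 - 6*l + 9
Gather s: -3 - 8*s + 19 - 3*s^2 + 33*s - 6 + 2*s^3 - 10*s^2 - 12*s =2*s^3 - 13*s^2 + 13*s + 10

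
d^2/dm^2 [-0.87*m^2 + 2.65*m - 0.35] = -1.74000000000000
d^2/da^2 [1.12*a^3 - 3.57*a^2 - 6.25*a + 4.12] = 6.72*a - 7.14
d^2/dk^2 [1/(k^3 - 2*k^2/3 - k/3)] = 6*(k*(2 - 9*k)*(-3*k^2 + 2*k + 1) - (-9*k^2 + 4*k + 1)^2)/(k^3*(-3*k^2 + 2*k + 1)^3)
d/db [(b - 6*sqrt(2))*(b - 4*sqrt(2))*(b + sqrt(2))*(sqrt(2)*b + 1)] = 4*sqrt(2)*b^3 - 51*b^2 + 38*sqrt(2)*b + 124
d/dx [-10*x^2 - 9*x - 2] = -20*x - 9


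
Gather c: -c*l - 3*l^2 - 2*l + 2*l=-c*l - 3*l^2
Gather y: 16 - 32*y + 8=24 - 32*y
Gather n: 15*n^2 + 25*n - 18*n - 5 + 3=15*n^2 + 7*n - 2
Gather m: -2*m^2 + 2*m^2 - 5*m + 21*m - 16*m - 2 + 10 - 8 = 0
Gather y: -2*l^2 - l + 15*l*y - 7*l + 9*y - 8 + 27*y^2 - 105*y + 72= -2*l^2 - 8*l + 27*y^2 + y*(15*l - 96) + 64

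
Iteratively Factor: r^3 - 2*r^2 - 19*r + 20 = (r + 4)*(r^2 - 6*r + 5) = (r - 1)*(r + 4)*(r - 5)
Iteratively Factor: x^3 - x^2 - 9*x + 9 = (x - 3)*(x^2 + 2*x - 3) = (x - 3)*(x - 1)*(x + 3)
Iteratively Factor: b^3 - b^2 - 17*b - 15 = (b - 5)*(b^2 + 4*b + 3) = (b - 5)*(b + 1)*(b + 3)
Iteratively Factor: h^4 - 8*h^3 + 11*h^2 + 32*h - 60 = (h - 5)*(h^3 - 3*h^2 - 4*h + 12) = (h - 5)*(h + 2)*(h^2 - 5*h + 6) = (h - 5)*(h - 3)*(h + 2)*(h - 2)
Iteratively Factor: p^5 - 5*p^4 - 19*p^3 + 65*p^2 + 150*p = (p + 3)*(p^4 - 8*p^3 + 5*p^2 + 50*p) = (p - 5)*(p + 3)*(p^3 - 3*p^2 - 10*p) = p*(p - 5)*(p + 3)*(p^2 - 3*p - 10) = p*(p - 5)^2*(p + 3)*(p + 2)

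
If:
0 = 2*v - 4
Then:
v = 2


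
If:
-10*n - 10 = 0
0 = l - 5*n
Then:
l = -5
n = -1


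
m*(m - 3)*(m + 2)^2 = m^4 + m^3 - 8*m^2 - 12*m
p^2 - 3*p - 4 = (p - 4)*(p + 1)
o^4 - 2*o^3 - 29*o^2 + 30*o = o*(o - 6)*(o - 1)*(o + 5)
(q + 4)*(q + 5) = q^2 + 9*q + 20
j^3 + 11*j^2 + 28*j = j*(j + 4)*(j + 7)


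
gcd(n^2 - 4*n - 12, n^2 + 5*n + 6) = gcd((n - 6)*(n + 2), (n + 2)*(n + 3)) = n + 2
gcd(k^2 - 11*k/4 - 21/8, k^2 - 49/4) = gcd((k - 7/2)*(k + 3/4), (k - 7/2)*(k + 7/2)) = k - 7/2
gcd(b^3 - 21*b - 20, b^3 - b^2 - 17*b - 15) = b^2 - 4*b - 5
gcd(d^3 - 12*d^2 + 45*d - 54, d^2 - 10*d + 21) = d - 3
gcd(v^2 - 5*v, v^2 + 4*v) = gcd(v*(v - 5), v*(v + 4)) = v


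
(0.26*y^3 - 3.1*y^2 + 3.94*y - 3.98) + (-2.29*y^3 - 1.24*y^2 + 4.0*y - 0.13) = -2.03*y^3 - 4.34*y^2 + 7.94*y - 4.11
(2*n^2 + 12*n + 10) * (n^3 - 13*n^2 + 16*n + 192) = 2*n^5 - 14*n^4 - 114*n^3 + 446*n^2 + 2464*n + 1920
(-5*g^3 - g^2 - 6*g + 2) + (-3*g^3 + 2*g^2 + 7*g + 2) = -8*g^3 + g^2 + g + 4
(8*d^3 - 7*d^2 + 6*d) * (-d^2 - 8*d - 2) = -8*d^5 - 57*d^4 + 34*d^3 - 34*d^2 - 12*d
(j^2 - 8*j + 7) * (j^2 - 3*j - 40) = j^4 - 11*j^3 - 9*j^2 + 299*j - 280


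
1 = 1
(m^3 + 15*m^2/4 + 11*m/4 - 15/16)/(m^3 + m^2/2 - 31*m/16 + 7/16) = (4*m^2 + 16*m + 15)/(4*m^2 + 3*m - 7)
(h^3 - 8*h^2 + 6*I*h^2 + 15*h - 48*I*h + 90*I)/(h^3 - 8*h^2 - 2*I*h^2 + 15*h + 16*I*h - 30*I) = (h + 6*I)/(h - 2*I)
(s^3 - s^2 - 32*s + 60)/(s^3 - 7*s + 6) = (s^2 + s - 30)/(s^2 + 2*s - 3)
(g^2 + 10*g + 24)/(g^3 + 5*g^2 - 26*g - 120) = 1/(g - 5)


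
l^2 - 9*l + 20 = (l - 5)*(l - 4)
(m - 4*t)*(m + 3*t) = m^2 - m*t - 12*t^2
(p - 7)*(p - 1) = p^2 - 8*p + 7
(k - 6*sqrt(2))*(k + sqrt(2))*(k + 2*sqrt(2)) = k^3 - 3*sqrt(2)*k^2 - 32*k - 24*sqrt(2)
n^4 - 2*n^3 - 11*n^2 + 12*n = n*(n - 4)*(n - 1)*(n + 3)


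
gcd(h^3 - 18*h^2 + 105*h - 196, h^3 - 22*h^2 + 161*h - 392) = h^2 - 14*h + 49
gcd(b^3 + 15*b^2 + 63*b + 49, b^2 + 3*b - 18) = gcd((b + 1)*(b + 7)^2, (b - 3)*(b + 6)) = 1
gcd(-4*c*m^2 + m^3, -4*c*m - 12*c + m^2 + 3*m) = 4*c - m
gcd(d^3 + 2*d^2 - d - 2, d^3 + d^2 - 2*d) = d^2 + d - 2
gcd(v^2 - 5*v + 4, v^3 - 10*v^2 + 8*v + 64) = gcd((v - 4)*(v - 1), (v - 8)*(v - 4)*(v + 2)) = v - 4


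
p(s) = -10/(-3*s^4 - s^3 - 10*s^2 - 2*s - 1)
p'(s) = -10*(12*s^3 + 3*s^2 + 20*s + 2)/(-3*s^4 - s^3 - 10*s^2 - 2*s - 1)^2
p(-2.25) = 0.09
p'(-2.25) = 0.13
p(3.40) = 0.02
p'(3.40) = -0.02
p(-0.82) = 1.45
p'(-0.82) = 4.00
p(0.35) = 3.32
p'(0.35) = -10.89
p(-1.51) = 0.30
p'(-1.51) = 0.58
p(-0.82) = 1.45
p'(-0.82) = 4.00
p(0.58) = 1.65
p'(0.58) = -4.62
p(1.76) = 0.14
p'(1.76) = -0.23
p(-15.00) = 0.00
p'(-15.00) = 0.00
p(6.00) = 0.00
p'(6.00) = 0.00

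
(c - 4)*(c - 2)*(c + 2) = c^3 - 4*c^2 - 4*c + 16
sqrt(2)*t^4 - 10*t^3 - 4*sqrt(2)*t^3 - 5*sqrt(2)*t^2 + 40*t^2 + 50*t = t*(t - 5)*(t - 5*sqrt(2))*(sqrt(2)*t + sqrt(2))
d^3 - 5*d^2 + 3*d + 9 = (d - 3)^2*(d + 1)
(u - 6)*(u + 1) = u^2 - 5*u - 6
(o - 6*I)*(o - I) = o^2 - 7*I*o - 6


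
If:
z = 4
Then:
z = 4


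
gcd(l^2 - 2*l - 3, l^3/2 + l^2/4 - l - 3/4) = l + 1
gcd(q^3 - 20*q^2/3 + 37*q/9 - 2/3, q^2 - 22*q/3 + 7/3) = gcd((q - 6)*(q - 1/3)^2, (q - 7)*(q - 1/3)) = q - 1/3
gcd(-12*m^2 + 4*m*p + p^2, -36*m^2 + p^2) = 6*m + p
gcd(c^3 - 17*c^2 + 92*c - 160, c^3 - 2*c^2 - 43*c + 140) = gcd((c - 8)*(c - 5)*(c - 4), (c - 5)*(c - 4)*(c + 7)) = c^2 - 9*c + 20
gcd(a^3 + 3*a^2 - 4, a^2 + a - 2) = a^2 + a - 2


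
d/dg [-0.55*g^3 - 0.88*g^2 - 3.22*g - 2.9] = -1.65*g^2 - 1.76*g - 3.22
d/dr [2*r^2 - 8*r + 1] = 4*r - 8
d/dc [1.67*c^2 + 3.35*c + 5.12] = 3.34*c + 3.35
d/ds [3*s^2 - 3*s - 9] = 6*s - 3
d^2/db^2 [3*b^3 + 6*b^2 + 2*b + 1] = 18*b + 12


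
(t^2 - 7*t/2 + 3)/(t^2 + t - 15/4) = 2*(t - 2)/(2*t + 5)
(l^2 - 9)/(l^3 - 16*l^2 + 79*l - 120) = (l + 3)/(l^2 - 13*l + 40)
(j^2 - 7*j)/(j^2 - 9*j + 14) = j/(j - 2)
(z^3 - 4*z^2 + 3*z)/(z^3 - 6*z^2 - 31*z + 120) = z*(z - 1)/(z^2 - 3*z - 40)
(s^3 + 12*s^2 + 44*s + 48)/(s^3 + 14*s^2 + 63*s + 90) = (s^2 + 6*s + 8)/(s^2 + 8*s + 15)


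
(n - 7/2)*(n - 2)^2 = n^3 - 15*n^2/2 + 18*n - 14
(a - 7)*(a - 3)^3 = a^4 - 16*a^3 + 90*a^2 - 216*a + 189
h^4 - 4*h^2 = h^2*(h - 2)*(h + 2)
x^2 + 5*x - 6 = (x - 1)*(x + 6)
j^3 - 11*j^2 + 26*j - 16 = (j - 8)*(j - 2)*(j - 1)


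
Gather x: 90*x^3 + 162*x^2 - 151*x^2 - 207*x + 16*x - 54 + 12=90*x^3 + 11*x^2 - 191*x - 42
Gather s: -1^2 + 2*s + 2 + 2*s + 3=4*s + 4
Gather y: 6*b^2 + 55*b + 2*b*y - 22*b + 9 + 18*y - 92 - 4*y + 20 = 6*b^2 + 33*b + y*(2*b + 14) - 63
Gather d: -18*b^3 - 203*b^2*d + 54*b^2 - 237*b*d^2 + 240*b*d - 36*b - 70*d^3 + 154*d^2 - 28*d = -18*b^3 + 54*b^2 - 36*b - 70*d^3 + d^2*(154 - 237*b) + d*(-203*b^2 + 240*b - 28)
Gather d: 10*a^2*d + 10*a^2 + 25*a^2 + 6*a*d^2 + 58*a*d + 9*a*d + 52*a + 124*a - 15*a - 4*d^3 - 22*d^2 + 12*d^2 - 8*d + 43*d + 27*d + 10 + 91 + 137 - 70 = 35*a^2 + 161*a - 4*d^3 + d^2*(6*a - 10) + d*(10*a^2 + 67*a + 62) + 168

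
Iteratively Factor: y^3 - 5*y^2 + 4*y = (y)*(y^2 - 5*y + 4) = y*(y - 1)*(y - 4)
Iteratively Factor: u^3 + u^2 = (u)*(u^2 + u) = u^2*(u + 1)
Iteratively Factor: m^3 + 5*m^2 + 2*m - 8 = (m - 1)*(m^2 + 6*m + 8) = (m - 1)*(m + 4)*(m + 2)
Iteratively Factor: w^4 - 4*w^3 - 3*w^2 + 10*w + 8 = (w + 1)*(w^3 - 5*w^2 + 2*w + 8) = (w + 1)^2*(w^2 - 6*w + 8) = (w - 4)*(w + 1)^2*(w - 2)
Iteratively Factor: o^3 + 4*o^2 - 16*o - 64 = (o + 4)*(o^2 - 16) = (o + 4)^2*(o - 4)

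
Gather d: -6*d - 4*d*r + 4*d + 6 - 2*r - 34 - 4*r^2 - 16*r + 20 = d*(-4*r - 2) - 4*r^2 - 18*r - 8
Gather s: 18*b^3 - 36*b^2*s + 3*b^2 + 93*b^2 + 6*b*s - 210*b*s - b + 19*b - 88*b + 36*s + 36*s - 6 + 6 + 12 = 18*b^3 + 96*b^2 - 70*b + s*(-36*b^2 - 204*b + 72) + 12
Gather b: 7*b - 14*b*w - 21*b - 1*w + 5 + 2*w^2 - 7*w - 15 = b*(-14*w - 14) + 2*w^2 - 8*w - 10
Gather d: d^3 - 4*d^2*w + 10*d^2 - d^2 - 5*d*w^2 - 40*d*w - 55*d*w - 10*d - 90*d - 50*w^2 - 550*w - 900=d^3 + d^2*(9 - 4*w) + d*(-5*w^2 - 95*w - 100) - 50*w^2 - 550*w - 900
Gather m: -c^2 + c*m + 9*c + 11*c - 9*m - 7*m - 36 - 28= -c^2 + 20*c + m*(c - 16) - 64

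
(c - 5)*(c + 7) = c^2 + 2*c - 35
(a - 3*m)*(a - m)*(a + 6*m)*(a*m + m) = a^4*m + 2*a^3*m^2 + a^3*m - 21*a^2*m^3 + 2*a^2*m^2 + 18*a*m^4 - 21*a*m^3 + 18*m^4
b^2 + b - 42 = (b - 6)*(b + 7)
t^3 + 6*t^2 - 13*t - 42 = (t - 3)*(t + 2)*(t + 7)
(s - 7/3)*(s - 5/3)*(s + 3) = s^3 - s^2 - 73*s/9 + 35/3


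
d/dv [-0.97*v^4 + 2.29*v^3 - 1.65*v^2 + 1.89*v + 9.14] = -3.88*v^3 + 6.87*v^2 - 3.3*v + 1.89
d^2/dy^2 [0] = 0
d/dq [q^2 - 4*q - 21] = 2*q - 4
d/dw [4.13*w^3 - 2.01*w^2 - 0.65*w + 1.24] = 12.39*w^2 - 4.02*w - 0.65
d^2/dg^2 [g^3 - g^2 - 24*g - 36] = 6*g - 2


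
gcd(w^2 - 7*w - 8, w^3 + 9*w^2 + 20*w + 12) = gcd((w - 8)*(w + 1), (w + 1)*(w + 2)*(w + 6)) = w + 1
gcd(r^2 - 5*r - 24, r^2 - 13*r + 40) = r - 8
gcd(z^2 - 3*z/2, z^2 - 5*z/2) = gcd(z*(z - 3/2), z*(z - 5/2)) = z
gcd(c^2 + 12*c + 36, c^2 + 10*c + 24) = c + 6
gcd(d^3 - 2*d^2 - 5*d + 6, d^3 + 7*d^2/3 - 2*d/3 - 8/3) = d^2 + d - 2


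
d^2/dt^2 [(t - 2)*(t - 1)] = 2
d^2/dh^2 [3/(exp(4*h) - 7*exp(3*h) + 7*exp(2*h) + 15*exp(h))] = 3*((-16*exp(3*h) + 63*exp(2*h) - 28*exp(h) - 15)*(exp(3*h) - 7*exp(2*h) + 7*exp(h) + 15) + 2*(4*exp(3*h) - 21*exp(2*h) + 14*exp(h) + 15)^2)*exp(-h)/(exp(3*h) - 7*exp(2*h) + 7*exp(h) + 15)^3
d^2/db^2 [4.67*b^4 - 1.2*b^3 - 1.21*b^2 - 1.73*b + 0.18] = 56.04*b^2 - 7.2*b - 2.42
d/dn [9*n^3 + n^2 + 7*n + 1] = 27*n^2 + 2*n + 7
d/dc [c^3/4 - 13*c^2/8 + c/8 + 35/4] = 3*c^2/4 - 13*c/4 + 1/8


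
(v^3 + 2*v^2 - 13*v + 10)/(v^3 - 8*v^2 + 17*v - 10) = (v + 5)/(v - 5)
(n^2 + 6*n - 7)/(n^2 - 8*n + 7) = (n + 7)/(n - 7)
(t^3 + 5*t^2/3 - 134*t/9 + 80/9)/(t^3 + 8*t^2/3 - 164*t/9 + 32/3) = (t + 5)/(t + 6)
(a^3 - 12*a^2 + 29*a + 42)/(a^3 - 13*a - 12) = (a^2 - 13*a + 42)/(a^2 - a - 12)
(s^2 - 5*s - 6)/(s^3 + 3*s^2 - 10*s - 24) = (s^2 - 5*s - 6)/(s^3 + 3*s^2 - 10*s - 24)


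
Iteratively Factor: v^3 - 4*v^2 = (v)*(v^2 - 4*v) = v^2*(v - 4)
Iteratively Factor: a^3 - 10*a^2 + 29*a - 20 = (a - 1)*(a^2 - 9*a + 20) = (a - 4)*(a - 1)*(a - 5)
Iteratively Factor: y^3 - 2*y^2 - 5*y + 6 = (y + 2)*(y^2 - 4*y + 3) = (y - 3)*(y + 2)*(y - 1)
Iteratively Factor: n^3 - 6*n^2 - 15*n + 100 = (n - 5)*(n^2 - n - 20) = (n - 5)*(n + 4)*(n - 5)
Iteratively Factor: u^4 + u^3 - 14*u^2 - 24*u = (u + 2)*(u^3 - u^2 - 12*u) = (u + 2)*(u + 3)*(u^2 - 4*u) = (u - 4)*(u + 2)*(u + 3)*(u)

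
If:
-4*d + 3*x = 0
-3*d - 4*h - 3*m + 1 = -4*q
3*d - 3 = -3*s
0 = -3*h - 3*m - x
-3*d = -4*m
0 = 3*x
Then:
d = 0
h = 0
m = 0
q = -1/4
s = 1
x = 0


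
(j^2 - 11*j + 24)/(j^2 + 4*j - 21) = (j - 8)/(j + 7)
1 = 1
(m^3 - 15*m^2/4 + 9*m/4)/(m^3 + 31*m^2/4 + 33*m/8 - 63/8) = 2*m*(m - 3)/(2*m^2 + 17*m + 21)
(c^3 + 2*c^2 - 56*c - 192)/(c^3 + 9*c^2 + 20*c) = (c^2 - 2*c - 48)/(c*(c + 5))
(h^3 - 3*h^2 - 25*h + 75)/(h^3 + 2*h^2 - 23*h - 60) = (h^2 + 2*h - 15)/(h^2 + 7*h + 12)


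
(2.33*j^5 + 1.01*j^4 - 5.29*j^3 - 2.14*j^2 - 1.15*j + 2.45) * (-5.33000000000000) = -12.4189*j^5 - 5.3833*j^4 + 28.1957*j^3 + 11.4062*j^2 + 6.1295*j - 13.0585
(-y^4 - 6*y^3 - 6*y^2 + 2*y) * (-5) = 5*y^4 + 30*y^3 + 30*y^2 - 10*y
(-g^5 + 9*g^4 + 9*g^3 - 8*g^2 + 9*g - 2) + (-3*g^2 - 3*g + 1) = -g^5 + 9*g^4 + 9*g^3 - 11*g^2 + 6*g - 1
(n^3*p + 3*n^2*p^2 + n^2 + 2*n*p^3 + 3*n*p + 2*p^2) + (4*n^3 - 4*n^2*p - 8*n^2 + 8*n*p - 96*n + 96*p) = n^3*p + 4*n^3 + 3*n^2*p^2 - 4*n^2*p - 7*n^2 + 2*n*p^3 + 11*n*p - 96*n + 2*p^2 + 96*p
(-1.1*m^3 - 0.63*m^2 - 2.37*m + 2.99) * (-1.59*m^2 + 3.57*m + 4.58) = 1.749*m^5 - 2.9253*m^4 - 3.5188*m^3 - 16.1004*m^2 - 0.180300000000001*m + 13.6942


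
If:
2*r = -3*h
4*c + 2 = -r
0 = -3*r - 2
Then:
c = -1/3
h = 4/9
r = -2/3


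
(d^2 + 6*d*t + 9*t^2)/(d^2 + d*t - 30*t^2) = (d^2 + 6*d*t + 9*t^2)/(d^2 + d*t - 30*t^2)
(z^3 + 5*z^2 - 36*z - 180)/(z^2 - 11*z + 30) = (z^2 + 11*z + 30)/(z - 5)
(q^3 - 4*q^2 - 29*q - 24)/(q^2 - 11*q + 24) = (q^2 + 4*q + 3)/(q - 3)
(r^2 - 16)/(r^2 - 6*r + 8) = (r + 4)/(r - 2)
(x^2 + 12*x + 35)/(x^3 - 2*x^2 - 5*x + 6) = (x^2 + 12*x + 35)/(x^3 - 2*x^2 - 5*x + 6)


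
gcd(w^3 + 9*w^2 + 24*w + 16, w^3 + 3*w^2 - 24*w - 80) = w^2 + 8*w + 16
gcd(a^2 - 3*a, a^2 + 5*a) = a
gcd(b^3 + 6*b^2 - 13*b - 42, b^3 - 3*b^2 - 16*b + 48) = b - 3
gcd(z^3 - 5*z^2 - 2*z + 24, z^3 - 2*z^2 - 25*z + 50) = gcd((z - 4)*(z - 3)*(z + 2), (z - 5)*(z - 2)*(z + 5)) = 1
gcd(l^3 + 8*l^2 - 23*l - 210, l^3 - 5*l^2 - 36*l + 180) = l^2 + l - 30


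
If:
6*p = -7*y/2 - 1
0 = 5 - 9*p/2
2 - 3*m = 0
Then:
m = 2/3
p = 10/9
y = -46/21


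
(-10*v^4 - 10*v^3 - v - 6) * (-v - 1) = 10*v^5 + 20*v^4 + 10*v^3 + v^2 + 7*v + 6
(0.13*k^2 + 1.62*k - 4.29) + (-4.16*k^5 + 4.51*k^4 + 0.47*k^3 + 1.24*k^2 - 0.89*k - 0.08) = -4.16*k^5 + 4.51*k^4 + 0.47*k^3 + 1.37*k^2 + 0.73*k - 4.37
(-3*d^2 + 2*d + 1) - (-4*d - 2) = -3*d^2 + 6*d + 3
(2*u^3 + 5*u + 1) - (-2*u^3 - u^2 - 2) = 4*u^3 + u^2 + 5*u + 3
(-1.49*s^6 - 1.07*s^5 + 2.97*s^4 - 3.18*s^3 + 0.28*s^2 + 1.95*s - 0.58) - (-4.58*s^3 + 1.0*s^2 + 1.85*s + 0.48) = -1.49*s^6 - 1.07*s^5 + 2.97*s^4 + 1.4*s^3 - 0.72*s^2 + 0.0999999999999999*s - 1.06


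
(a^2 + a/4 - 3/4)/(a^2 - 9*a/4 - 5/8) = 2*(-4*a^2 - a + 3)/(-8*a^2 + 18*a + 5)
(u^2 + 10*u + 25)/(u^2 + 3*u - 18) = (u^2 + 10*u + 25)/(u^2 + 3*u - 18)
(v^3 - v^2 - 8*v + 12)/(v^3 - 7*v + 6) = (v - 2)/(v - 1)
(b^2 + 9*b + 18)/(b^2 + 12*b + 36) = (b + 3)/(b + 6)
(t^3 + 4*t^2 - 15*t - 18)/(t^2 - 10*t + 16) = (t^3 + 4*t^2 - 15*t - 18)/(t^2 - 10*t + 16)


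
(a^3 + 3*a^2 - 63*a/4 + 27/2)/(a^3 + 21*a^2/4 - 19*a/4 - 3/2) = (4*a^2 - 12*a + 9)/(4*a^2 - 3*a - 1)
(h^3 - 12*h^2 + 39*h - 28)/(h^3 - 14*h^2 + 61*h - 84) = (h - 1)/(h - 3)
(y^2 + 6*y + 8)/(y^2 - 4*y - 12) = (y + 4)/(y - 6)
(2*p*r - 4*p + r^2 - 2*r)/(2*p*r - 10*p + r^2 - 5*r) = (r - 2)/(r - 5)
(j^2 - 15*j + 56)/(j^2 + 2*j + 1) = (j^2 - 15*j + 56)/(j^2 + 2*j + 1)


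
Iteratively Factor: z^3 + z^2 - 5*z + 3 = (z - 1)*(z^2 + 2*z - 3) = (z - 1)^2*(z + 3)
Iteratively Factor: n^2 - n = (n - 1)*(n)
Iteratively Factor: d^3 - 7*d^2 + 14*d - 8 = (d - 4)*(d^2 - 3*d + 2) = (d - 4)*(d - 2)*(d - 1)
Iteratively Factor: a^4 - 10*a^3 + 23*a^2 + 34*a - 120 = (a + 2)*(a^3 - 12*a^2 + 47*a - 60) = (a - 4)*(a + 2)*(a^2 - 8*a + 15) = (a - 4)*(a - 3)*(a + 2)*(a - 5)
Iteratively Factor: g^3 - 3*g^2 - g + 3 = (g + 1)*(g^2 - 4*g + 3) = (g - 3)*(g + 1)*(g - 1)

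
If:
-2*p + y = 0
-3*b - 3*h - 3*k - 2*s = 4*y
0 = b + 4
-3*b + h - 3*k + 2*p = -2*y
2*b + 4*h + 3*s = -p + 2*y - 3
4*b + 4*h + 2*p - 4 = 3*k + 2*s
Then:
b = -4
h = 409/74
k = 500/111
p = -99/148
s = -943/148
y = -99/74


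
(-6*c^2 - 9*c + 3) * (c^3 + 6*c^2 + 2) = -6*c^5 - 45*c^4 - 51*c^3 + 6*c^2 - 18*c + 6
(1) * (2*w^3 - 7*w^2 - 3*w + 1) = 2*w^3 - 7*w^2 - 3*w + 1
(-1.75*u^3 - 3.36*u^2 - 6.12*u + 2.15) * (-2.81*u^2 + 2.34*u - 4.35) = 4.9175*u^5 + 5.3466*u^4 + 16.9473*u^3 - 5.7463*u^2 + 31.653*u - 9.3525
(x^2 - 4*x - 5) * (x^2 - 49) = x^4 - 4*x^3 - 54*x^2 + 196*x + 245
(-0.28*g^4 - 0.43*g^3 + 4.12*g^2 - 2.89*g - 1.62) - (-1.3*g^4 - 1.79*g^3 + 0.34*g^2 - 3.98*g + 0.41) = 1.02*g^4 + 1.36*g^3 + 3.78*g^2 + 1.09*g - 2.03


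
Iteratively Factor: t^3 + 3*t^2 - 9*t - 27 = (t - 3)*(t^2 + 6*t + 9) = (t - 3)*(t + 3)*(t + 3)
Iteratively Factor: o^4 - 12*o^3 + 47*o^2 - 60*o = (o - 3)*(o^3 - 9*o^2 + 20*o) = o*(o - 3)*(o^2 - 9*o + 20) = o*(o - 5)*(o - 3)*(o - 4)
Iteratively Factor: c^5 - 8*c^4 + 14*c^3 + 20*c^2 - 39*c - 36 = (c - 3)*(c^4 - 5*c^3 - c^2 + 17*c + 12) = (c - 3)^2*(c^3 - 2*c^2 - 7*c - 4) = (c - 4)*(c - 3)^2*(c^2 + 2*c + 1) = (c - 4)*(c - 3)^2*(c + 1)*(c + 1)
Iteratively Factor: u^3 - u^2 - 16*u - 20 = (u - 5)*(u^2 + 4*u + 4) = (u - 5)*(u + 2)*(u + 2)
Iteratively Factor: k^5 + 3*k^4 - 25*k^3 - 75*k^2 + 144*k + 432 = (k + 3)*(k^4 - 25*k^2 + 144) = (k - 4)*(k + 3)*(k^3 + 4*k^2 - 9*k - 36) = (k - 4)*(k + 3)^2*(k^2 + k - 12) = (k - 4)*(k - 3)*(k + 3)^2*(k + 4)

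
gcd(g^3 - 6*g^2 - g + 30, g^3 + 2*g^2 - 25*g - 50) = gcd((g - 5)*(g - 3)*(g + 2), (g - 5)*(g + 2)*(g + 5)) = g^2 - 3*g - 10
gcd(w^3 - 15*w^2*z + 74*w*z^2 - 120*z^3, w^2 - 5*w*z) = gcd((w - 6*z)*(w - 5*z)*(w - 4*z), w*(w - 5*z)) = -w + 5*z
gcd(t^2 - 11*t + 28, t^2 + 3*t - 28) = t - 4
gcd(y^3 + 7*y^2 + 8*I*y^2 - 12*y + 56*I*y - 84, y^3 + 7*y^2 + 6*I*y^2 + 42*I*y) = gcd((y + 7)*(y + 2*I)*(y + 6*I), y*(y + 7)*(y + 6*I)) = y^2 + y*(7 + 6*I) + 42*I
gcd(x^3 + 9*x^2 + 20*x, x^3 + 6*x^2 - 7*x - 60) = x^2 + 9*x + 20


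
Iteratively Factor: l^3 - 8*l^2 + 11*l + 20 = (l - 5)*(l^2 - 3*l - 4) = (l - 5)*(l - 4)*(l + 1)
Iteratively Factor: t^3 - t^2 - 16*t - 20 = (t + 2)*(t^2 - 3*t - 10) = (t + 2)^2*(t - 5)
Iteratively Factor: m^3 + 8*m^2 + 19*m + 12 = (m + 4)*(m^2 + 4*m + 3) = (m + 1)*(m + 4)*(m + 3)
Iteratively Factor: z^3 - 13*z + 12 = (z - 3)*(z^2 + 3*z - 4) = (z - 3)*(z - 1)*(z + 4)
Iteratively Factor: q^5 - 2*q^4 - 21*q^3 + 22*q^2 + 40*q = (q - 2)*(q^4 - 21*q^2 - 20*q) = q*(q - 2)*(q^3 - 21*q - 20) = q*(q - 5)*(q - 2)*(q^2 + 5*q + 4) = q*(q - 5)*(q - 2)*(q + 4)*(q + 1)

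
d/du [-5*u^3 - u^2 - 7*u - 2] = -15*u^2 - 2*u - 7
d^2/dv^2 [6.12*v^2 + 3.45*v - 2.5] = 12.2400000000000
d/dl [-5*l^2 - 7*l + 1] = -10*l - 7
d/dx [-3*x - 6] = -3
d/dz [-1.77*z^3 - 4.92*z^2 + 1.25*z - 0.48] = -5.31*z^2 - 9.84*z + 1.25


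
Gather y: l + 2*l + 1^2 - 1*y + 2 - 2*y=3*l - 3*y + 3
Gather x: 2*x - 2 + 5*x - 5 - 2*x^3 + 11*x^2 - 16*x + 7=-2*x^3 + 11*x^2 - 9*x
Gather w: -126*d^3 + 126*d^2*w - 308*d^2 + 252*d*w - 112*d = -126*d^3 - 308*d^2 - 112*d + w*(126*d^2 + 252*d)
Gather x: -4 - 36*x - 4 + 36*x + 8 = 0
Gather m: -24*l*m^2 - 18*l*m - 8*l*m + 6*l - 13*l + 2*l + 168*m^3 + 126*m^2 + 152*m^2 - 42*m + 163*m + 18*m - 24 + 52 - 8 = -5*l + 168*m^3 + m^2*(278 - 24*l) + m*(139 - 26*l) + 20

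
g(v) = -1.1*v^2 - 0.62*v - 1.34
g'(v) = -2.2*v - 0.62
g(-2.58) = -7.06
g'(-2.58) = 5.06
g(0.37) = -1.72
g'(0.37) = -1.43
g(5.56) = -38.79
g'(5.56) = -12.85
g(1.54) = -4.90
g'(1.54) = -4.01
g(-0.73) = -1.47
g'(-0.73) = 0.99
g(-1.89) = -4.10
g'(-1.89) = 3.54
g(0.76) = -2.45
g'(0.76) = -2.29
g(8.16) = -79.64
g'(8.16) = -18.57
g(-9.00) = -84.86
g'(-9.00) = 19.18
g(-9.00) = -84.86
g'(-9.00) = 19.18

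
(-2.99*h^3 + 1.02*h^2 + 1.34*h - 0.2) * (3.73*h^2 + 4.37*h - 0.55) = -11.1527*h^5 - 9.2617*h^4 + 11.1001*h^3 + 4.5488*h^2 - 1.611*h + 0.11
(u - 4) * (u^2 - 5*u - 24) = u^3 - 9*u^2 - 4*u + 96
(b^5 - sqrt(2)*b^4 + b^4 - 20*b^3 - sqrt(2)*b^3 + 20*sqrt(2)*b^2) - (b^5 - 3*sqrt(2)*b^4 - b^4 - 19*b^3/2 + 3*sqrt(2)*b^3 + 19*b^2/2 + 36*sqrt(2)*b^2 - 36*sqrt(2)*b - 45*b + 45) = 2*b^4 + 2*sqrt(2)*b^4 - 21*b^3/2 - 4*sqrt(2)*b^3 - 16*sqrt(2)*b^2 - 19*b^2/2 + 45*b + 36*sqrt(2)*b - 45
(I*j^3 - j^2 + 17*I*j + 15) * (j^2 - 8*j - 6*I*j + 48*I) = I*j^5 + 5*j^4 - 8*I*j^4 - 40*j^3 + 23*I*j^3 + 117*j^2 - 184*I*j^2 - 936*j - 90*I*j + 720*I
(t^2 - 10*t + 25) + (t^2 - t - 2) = 2*t^2 - 11*t + 23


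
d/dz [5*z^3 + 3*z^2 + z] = 15*z^2 + 6*z + 1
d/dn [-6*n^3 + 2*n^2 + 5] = 2*n*(2 - 9*n)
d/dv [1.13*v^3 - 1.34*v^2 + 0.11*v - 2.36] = 3.39*v^2 - 2.68*v + 0.11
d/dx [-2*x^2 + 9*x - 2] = 9 - 4*x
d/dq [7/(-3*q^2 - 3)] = 14*q/(3*(q^2 + 1)^2)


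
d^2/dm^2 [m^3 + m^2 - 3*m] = 6*m + 2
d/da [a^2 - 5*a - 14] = 2*a - 5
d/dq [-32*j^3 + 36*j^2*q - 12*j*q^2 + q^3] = 36*j^2 - 24*j*q + 3*q^2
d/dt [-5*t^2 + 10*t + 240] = 10 - 10*t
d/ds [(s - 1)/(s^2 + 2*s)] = (-s^2 + 2*s + 2)/(s^2*(s^2 + 4*s + 4))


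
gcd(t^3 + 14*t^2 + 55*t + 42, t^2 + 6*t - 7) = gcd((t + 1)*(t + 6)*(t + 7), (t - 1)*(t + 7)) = t + 7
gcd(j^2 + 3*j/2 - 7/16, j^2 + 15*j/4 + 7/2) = j + 7/4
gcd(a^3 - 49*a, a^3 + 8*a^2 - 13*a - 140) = a + 7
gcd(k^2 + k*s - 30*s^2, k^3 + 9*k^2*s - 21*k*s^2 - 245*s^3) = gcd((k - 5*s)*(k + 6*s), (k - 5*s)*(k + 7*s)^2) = -k + 5*s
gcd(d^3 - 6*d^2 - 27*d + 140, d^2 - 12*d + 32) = d - 4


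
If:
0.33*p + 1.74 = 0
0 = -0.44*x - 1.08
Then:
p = -5.27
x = -2.45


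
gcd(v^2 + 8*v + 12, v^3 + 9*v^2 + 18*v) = v + 6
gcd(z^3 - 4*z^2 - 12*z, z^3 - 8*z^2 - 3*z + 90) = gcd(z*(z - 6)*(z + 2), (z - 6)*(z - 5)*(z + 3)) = z - 6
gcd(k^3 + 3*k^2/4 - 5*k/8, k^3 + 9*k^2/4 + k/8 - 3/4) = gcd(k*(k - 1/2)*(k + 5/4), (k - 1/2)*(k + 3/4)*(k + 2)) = k - 1/2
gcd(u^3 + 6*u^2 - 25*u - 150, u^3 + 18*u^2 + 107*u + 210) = u^2 + 11*u + 30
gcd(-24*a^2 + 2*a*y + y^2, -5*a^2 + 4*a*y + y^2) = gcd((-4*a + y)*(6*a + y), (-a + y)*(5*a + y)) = 1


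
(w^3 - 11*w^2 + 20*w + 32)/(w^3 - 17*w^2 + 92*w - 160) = (w + 1)/(w - 5)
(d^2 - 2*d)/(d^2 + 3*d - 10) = d/(d + 5)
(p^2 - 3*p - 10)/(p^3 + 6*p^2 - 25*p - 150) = (p + 2)/(p^2 + 11*p + 30)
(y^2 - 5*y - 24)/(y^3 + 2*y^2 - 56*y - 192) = (y + 3)/(y^2 + 10*y + 24)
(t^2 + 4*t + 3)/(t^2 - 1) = (t + 3)/(t - 1)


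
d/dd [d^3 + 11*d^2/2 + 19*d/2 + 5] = 3*d^2 + 11*d + 19/2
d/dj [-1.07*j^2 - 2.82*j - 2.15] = -2.14*j - 2.82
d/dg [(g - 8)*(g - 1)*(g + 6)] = 3*g^2 - 6*g - 46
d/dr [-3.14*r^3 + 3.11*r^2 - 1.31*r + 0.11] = -9.42*r^2 + 6.22*r - 1.31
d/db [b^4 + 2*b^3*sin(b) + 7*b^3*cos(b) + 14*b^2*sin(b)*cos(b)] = b*(-7*b^2*sin(b) + 2*b^2*cos(b) + 4*b^2 + 6*b*sin(b) + 21*b*cos(b) + 14*b*cos(2*b) + 14*sin(2*b))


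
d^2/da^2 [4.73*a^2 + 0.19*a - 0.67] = 9.46000000000000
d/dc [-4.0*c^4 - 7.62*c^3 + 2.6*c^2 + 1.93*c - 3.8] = -16.0*c^3 - 22.86*c^2 + 5.2*c + 1.93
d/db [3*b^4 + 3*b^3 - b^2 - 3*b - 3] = 12*b^3 + 9*b^2 - 2*b - 3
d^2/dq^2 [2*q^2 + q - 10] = 4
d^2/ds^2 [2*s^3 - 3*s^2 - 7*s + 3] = 12*s - 6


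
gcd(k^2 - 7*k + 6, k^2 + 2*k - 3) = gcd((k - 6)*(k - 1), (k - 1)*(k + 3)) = k - 1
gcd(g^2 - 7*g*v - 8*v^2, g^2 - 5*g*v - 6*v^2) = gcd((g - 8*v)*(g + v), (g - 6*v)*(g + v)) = g + v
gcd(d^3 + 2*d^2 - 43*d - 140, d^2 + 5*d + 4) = d + 4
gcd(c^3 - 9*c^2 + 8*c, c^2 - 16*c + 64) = c - 8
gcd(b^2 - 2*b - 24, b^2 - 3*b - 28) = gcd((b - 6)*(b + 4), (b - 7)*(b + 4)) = b + 4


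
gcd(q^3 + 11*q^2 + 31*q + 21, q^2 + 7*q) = q + 7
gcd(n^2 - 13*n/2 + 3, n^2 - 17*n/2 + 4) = n - 1/2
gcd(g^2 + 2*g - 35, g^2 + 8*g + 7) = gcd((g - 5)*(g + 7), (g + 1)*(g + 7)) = g + 7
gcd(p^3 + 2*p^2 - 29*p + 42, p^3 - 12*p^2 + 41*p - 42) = p^2 - 5*p + 6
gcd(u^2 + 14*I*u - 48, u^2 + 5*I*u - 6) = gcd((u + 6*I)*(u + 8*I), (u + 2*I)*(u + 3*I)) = 1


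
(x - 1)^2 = x^2 - 2*x + 1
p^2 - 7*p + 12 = (p - 4)*(p - 3)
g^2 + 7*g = g*(g + 7)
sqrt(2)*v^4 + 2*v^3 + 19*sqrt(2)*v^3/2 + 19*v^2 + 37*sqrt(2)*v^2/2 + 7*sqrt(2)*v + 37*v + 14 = (v + 2)*(v + 7)*(v + sqrt(2))*(sqrt(2)*v + sqrt(2)/2)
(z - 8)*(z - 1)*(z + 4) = z^3 - 5*z^2 - 28*z + 32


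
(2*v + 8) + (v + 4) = 3*v + 12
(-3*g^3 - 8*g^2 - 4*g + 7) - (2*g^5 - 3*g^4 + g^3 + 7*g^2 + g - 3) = -2*g^5 + 3*g^4 - 4*g^3 - 15*g^2 - 5*g + 10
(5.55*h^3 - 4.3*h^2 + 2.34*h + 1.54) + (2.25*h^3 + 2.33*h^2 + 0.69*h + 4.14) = 7.8*h^3 - 1.97*h^2 + 3.03*h + 5.68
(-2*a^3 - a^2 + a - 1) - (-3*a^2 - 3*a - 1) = -2*a^3 + 2*a^2 + 4*a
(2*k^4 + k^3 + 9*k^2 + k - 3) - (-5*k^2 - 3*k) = 2*k^4 + k^3 + 14*k^2 + 4*k - 3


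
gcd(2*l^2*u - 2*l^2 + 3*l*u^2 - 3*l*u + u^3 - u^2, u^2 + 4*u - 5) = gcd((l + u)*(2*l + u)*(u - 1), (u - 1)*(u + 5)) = u - 1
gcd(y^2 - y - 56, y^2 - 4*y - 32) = y - 8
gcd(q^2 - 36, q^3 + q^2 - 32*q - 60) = q - 6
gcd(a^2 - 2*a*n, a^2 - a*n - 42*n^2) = 1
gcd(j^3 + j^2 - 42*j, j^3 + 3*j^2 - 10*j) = j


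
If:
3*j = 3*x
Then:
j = x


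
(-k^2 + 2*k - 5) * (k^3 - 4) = -k^5 + 2*k^4 - 5*k^3 + 4*k^2 - 8*k + 20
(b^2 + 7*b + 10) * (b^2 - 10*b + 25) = b^4 - 3*b^3 - 35*b^2 + 75*b + 250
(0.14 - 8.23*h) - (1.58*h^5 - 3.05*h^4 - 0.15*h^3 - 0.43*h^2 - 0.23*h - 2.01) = -1.58*h^5 + 3.05*h^4 + 0.15*h^3 + 0.43*h^2 - 8.0*h + 2.15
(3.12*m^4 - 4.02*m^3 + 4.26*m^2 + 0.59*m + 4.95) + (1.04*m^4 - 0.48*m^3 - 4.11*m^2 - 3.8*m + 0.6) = 4.16*m^4 - 4.5*m^3 + 0.149999999999999*m^2 - 3.21*m + 5.55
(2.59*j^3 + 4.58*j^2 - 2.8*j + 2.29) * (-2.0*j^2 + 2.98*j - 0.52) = -5.18*j^5 - 1.4418*j^4 + 17.9016*j^3 - 15.3056*j^2 + 8.2802*j - 1.1908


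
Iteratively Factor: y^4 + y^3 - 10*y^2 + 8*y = (y)*(y^3 + y^2 - 10*y + 8) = y*(y - 2)*(y^2 + 3*y - 4) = y*(y - 2)*(y + 4)*(y - 1)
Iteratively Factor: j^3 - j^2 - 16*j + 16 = (j - 1)*(j^2 - 16) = (j - 1)*(j + 4)*(j - 4)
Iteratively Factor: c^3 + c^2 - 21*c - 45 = (c + 3)*(c^2 - 2*c - 15) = (c + 3)^2*(c - 5)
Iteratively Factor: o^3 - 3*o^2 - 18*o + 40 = (o + 4)*(o^2 - 7*o + 10) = (o - 2)*(o + 4)*(o - 5)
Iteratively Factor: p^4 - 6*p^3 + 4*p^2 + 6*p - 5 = (p - 1)*(p^3 - 5*p^2 - p + 5) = (p - 5)*(p - 1)*(p^2 - 1) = (p - 5)*(p - 1)*(p + 1)*(p - 1)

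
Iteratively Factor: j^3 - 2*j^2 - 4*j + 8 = (j - 2)*(j^2 - 4) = (j - 2)^2*(j + 2)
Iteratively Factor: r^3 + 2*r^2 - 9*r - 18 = (r + 3)*(r^2 - r - 6) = (r + 2)*(r + 3)*(r - 3)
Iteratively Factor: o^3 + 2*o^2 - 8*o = (o + 4)*(o^2 - 2*o) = o*(o + 4)*(o - 2)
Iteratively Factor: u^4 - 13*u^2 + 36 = (u + 3)*(u^3 - 3*u^2 - 4*u + 12) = (u - 3)*(u + 3)*(u^2 - 4) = (u - 3)*(u + 2)*(u + 3)*(u - 2)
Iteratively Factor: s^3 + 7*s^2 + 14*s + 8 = (s + 1)*(s^2 + 6*s + 8) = (s + 1)*(s + 2)*(s + 4)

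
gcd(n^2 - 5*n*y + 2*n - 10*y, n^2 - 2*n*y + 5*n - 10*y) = 1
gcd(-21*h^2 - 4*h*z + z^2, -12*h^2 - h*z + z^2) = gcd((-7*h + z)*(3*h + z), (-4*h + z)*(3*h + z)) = 3*h + z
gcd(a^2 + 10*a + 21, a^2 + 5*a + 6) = a + 3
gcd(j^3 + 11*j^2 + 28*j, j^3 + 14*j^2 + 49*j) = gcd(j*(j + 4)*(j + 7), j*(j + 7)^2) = j^2 + 7*j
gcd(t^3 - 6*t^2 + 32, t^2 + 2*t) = t + 2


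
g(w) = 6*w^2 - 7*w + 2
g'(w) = 12*w - 7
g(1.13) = 1.75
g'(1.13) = 6.56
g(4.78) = 105.63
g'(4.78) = 50.36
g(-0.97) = 14.44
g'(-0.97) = -18.64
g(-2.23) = 47.45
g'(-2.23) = -33.76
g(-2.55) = 58.86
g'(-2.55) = -37.60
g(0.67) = 0.00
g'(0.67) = 1.04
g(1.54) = 5.45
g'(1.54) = 11.48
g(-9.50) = 610.00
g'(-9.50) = -121.00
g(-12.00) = 950.00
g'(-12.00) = -151.00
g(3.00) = 35.00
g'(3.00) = 29.00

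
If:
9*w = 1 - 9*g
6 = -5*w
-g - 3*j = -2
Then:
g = 59/45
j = 31/135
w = -6/5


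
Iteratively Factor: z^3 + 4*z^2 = (z)*(z^2 + 4*z) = z^2*(z + 4)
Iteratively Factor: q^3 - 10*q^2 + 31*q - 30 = (q - 2)*(q^2 - 8*q + 15) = (q - 3)*(q - 2)*(q - 5)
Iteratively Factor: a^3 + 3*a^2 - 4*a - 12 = (a + 3)*(a^2 - 4) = (a + 2)*(a + 3)*(a - 2)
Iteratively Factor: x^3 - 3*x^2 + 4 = (x - 2)*(x^2 - x - 2) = (x - 2)*(x + 1)*(x - 2)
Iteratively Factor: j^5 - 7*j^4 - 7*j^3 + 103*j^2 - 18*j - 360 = (j - 4)*(j^4 - 3*j^3 - 19*j^2 + 27*j + 90) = (j - 4)*(j - 3)*(j^3 - 19*j - 30) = (j - 4)*(j - 3)*(j + 2)*(j^2 - 2*j - 15) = (j - 4)*(j - 3)*(j + 2)*(j + 3)*(j - 5)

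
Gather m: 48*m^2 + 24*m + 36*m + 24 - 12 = 48*m^2 + 60*m + 12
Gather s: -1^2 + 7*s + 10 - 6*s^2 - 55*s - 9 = -6*s^2 - 48*s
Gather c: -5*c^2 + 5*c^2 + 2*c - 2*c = 0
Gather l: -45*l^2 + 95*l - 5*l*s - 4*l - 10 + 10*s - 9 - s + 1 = -45*l^2 + l*(91 - 5*s) + 9*s - 18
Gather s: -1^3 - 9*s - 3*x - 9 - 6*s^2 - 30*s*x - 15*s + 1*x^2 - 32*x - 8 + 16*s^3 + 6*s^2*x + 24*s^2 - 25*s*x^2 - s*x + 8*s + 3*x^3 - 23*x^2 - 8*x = 16*s^3 + s^2*(6*x + 18) + s*(-25*x^2 - 31*x - 16) + 3*x^3 - 22*x^2 - 43*x - 18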